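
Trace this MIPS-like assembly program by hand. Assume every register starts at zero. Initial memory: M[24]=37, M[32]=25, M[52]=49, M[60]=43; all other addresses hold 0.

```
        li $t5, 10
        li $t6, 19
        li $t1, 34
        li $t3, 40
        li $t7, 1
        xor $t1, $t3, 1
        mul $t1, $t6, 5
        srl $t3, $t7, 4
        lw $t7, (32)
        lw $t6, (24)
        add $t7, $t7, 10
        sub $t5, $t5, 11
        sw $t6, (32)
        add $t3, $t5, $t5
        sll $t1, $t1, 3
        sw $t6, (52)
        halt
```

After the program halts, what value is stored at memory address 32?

after li $t5, 10: $t5=10
after li $t6, 19: $t6=19
after li $t1, 34: $t1=34
after li $t3, 40: $t3=40
after li $t7, 1: $t7=1
after xor $t1, $t3, 1: $t1=40^1=41
after mul $t1, $t6, 5: $t1=19*5=95
after srl $t3, $t7, 4: $t3=1>>4=0
after lw $t7, (32): $t7=M[32]=25
after lw $t6, (24): $t6=M[24]=37
after add $t7, $t7, 10: $t7=25+10=35
after sub $t5, $t5, 11: $t5=10-11=-1
sw $t6, (32) → M[32]=37
after add $t3, $t5, $t5: $t3=(-1)+(-1)=-2
after sll $t1, $t1, 3: $t1=95<<3=760
sw $t6, (52) → M[52]=37
halt.

37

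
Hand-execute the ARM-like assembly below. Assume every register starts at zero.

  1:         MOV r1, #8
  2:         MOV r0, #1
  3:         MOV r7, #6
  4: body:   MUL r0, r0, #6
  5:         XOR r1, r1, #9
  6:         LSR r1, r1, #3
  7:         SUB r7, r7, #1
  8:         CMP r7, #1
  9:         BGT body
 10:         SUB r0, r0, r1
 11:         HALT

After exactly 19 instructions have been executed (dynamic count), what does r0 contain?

216

MOV r1, #8 → r1=8
MOV r0, #1 → r0=1
MOV r7, #6 → r7=6
MUL r0, r0, #6 → r0=1*6=6
XOR r1, r1, #9 → r1=8^9=1
LSR r1, r1, #3 → r1=1>>3=0
SUB r7, r7, #1 → r7=6-1=5
CMP r7, #1  (cmp 5,1)
BGT body: taken
MUL r0, r0, #6 → r0=6*6=36
XOR r1, r1, #9 → r1=0^9=9
LSR r1, r1, #3 → r1=9>>3=1
SUB r7, r7, #1 → r7=5-1=4
CMP r7, #1  (cmp 4,1)
BGT body: taken
MUL r0, r0, #6 → r0=36*6=216
XOR r1, r1, #9 → r1=1^9=8
LSR r1, r1, #3 → r1=8>>3=1
SUB r7, r7, #1 → r7=4-1=3
After step 19: r0 = 216.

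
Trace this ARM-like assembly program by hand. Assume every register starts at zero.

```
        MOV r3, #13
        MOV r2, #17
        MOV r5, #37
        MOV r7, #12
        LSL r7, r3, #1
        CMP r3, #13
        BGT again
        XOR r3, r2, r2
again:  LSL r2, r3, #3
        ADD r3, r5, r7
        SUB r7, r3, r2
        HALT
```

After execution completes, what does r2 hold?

0

r3=13
r2=17
r5=37
r7=12
r7=13<<1=26
CMP r3, #13  (cmp 13,13)
BGT again: not taken
r3=17^17=0
r2=0<<3=0
r3=37+26=63
r7=63-0=63
halt.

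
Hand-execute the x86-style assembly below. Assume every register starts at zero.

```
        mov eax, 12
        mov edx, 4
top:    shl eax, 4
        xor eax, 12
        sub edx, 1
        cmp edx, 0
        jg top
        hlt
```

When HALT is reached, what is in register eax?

after mov eax, 12: eax=12
after mov edx, 4: edx=4
after shl eax, 4: eax=12<<4=192
after xor eax, 12: eax=192^12=204
after sub edx, 1: edx=4-1=3
cmp edx, 0  (cmp 3,0)
jg top: taken
after shl eax, 4: eax=204<<4=3264
after xor eax, 12: eax=3264^12=3276
after sub edx, 1: edx=3-1=2
cmp edx, 0  (cmp 2,0)
jg top: taken
after shl eax, 4: eax=3276<<4=52416
after xor eax, 12: eax=52416^12=52428
after sub edx, 1: edx=2-1=1
cmp edx, 0  (cmp 1,0)
jg top: taken
after shl eax, 4: eax=52428<<4=838848
after xor eax, 12: eax=838848^12=838860
after sub edx, 1: edx=1-1=0
cmp edx, 0  (cmp 0,0)
jg top: not taken
halt.

838860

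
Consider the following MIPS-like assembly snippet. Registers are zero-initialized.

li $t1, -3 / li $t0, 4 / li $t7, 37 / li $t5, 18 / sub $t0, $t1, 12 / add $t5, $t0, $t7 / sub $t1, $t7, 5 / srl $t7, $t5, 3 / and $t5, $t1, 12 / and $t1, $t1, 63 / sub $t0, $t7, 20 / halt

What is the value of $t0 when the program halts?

li $t1, -3 → $t1=-3
li $t0, 4 → $t0=4
li $t7, 37 → $t7=37
li $t5, 18 → $t5=18
sub $t0, $t1, 12 → $t0=(-3)-12=-15
add $t5, $t0, $t7 → $t5=(-15)+37=22
sub $t1, $t7, 5 → $t1=37-5=32
srl $t7, $t5, 3 → $t7=22>>3=2
and $t5, $t1, 12 → $t5=32&12=0
and $t1, $t1, 63 → $t1=32&63=32
sub $t0, $t7, 20 → $t0=2-20=-18
halt.

-18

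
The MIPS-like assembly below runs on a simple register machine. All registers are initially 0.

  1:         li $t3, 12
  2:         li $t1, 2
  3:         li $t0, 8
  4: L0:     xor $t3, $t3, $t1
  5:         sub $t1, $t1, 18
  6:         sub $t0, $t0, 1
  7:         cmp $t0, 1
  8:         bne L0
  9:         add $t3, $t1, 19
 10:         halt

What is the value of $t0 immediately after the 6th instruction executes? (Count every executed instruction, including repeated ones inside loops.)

after li $t3, 12: $t3=12
after li $t1, 2: $t1=2
after li $t0, 8: $t0=8
after xor $t3, $t3, $t1: $t3=12^2=14
after sub $t1, $t1, 18: $t1=2-18=-16
after sub $t0, $t0, 1: $t0=8-1=7
After step 6: $t0 = 7.

7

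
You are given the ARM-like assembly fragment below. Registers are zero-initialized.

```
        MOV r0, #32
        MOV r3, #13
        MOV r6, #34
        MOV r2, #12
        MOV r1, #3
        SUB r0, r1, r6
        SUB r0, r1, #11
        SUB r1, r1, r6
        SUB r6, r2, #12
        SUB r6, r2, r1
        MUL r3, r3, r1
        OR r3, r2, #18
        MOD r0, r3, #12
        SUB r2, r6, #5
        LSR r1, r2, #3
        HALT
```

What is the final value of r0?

MOV r0, #32 → r0=32
MOV r3, #13 → r3=13
MOV r6, #34 → r6=34
MOV r2, #12 → r2=12
MOV r1, #3 → r1=3
SUB r0, r1, r6 → r0=3-34=-31
SUB r0, r1, #11 → r0=3-11=-8
SUB r1, r1, r6 → r1=3-34=-31
SUB r6, r2, #12 → r6=12-12=0
SUB r6, r2, r1 → r6=12-(-31)=43
MUL r3, r3, r1 → r3=13*(-31)=-403
OR r3, r2, #18 → r3=12|18=30
MOD r0, r3, #12 → r0=30%12=6
SUB r2, r6, #5 → r2=43-5=38
LSR r1, r2, #3 → r1=38>>3=4
halt.

6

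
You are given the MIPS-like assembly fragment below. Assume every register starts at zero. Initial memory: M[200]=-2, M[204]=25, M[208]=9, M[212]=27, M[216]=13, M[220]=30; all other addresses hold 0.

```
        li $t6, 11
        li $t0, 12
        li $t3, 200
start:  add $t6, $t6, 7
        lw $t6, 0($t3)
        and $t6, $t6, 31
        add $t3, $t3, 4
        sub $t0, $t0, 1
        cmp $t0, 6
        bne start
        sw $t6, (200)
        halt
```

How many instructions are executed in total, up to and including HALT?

47

after li $t6, 11: $t6=11
after li $t0, 12: $t0=12
after li $t3, 200: $t3=200
after add $t6, $t6, 7: $t6=11+7=18
after lw $t6, 0($t3): $t6=M[200]=-2
after and $t6, $t6, 31: $t6=(-2)&31=30
after add $t3, $t3, 4: $t3=200+4=204
after sub $t0, $t0, 1: $t0=12-1=11
cmp $t0, 6  (cmp 11,6)
bne start: taken
after add $t6, $t6, 7: $t6=30+7=37
after lw $t6, 0($t3): $t6=M[204]=25
after and $t6, $t6, 31: $t6=25&31=25
after add $t3, $t3, 4: $t3=204+4=208
after sub $t0, $t0, 1: $t0=11-1=10
cmp $t0, 6  (cmp 10,6)
bne start: taken
after add $t6, $t6, 7: $t6=25+7=32
after lw $t6, 0($t3): $t6=M[208]=9
after and $t6, $t6, 31: $t6=9&31=9
after add $t3, $t3, 4: $t3=208+4=212
after sub $t0, $t0, 1: $t0=10-1=9
cmp $t0, 6  (cmp 9,6)
bne start: taken
after add $t6, $t6, 7: $t6=9+7=16
after lw $t6, 0($t3): $t6=M[212]=27
after and $t6, $t6, 31: $t6=27&31=27
after add $t3, $t3, 4: $t3=212+4=216
after sub $t0, $t0, 1: $t0=9-1=8
cmp $t0, 6  (cmp 8,6)
bne start: taken
after add $t6, $t6, 7: $t6=27+7=34
after lw $t6, 0($t3): $t6=M[216]=13
after and $t6, $t6, 31: $t6=13&31=13
after add $t3, $t3, 4: $t3=216+4=220
after sub $t0, $t0, 1: $t0=8-1=7
cmp $t0, 6  (cmp 7,6)
bne start: taken
after add $t6, $t6, 7: $t6=13+7=20
after lw $t6, 0($t3): $t6=M[220]=30
after and $t6, $t6, 31: $t6=30&31=30
after add $t3, $t3, 4: $t3=220+4=224
after sub $t0, $t0, 1: $t0=7-1=6
cmp $t0, 6  (cmp 6,6)
bne start: not taken
sw $t6, (200) → M[200]=30
halt.
Total executed instructions: 47.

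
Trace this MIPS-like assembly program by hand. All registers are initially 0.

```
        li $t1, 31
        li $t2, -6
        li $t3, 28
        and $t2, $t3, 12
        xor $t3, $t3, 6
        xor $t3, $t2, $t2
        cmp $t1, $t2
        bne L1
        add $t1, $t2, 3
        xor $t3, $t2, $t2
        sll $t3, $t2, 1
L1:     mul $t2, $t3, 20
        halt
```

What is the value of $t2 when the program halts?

after li $t1, 31: $t1=31
after li $t2, -6: $t2=-6
after li $t3, 28: $t3=28
after and $t2, $t3, 12: $t2=28&12=12
after xor $t3, $t3, 6: $t3=28^6=26
after xor $t3, $t2, $t2: $t3=12^12=0
cmp $t1, $t2  (cmp 31,12)
bne L1: taken
after mul $t2, $t3, 20: $t2=0*20=0
halt.

0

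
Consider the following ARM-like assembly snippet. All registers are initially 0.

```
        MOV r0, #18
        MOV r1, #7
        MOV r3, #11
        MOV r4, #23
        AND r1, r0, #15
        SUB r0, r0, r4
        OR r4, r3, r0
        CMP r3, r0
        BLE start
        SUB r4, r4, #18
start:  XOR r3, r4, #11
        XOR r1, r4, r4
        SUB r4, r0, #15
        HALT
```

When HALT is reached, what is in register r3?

-30

MOV r0, #18 → r0=18
MOV r1, #7 → r1=7
MOV r3, #11 → r3=11
MOV r4, #23 → r4=23
AND r1, r0, #15 → r1=18&15=2
SUB r0, r0, r4 → r0=18-23=-5
OR r4, r3, r0 → r4=11|(-5)=-5
CMP r3, r0  (cmp 11,-5)
BLE start: not taken
SUB r4, r4, #18 → r4=(-5)-18=-23
XOR r3, r4, #11 → r3=(-23)^11=-30
XOR r1, r4, r4 → r1=(-23)^(-23)=0
SUB r4, r0, #15 → r4=(-5)-15=-20
halt.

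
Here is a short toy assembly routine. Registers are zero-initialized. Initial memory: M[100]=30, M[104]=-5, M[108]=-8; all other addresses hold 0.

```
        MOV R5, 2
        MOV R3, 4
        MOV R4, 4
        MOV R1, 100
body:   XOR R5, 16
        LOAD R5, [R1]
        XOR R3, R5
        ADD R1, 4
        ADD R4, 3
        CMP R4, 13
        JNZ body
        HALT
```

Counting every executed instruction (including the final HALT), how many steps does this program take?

26

after MOV R5, 2: R5=2
after MOV R3, 4: R3=4
after MOV R4, 4: R4=4
after MOV R1, 100: R1=100
after XOR R5, 16: R5=2^16=18
after LOAD R5, [R1]: R5=M[100]=30
after XOR R3, R5: R3=4^30=26
after ADD R1, 4: R1=100+4=104
after ADD R4, 3: R4=4+3=7
CMP R4, 13  (cmp 7,13)
JNZ body: taken
after XOR R5, 16: R5=30^16=14
after LOAD R5, [R1]: R5=M[104]=-5
after XOR R3, R5: R3=26^(-5)=-31
after ADD R1, 4: R1=104+4=108
after ADD R4, 3: R4=7+3=10
CMP R4, 13  (cmp 10,13)
JNZ body: taken
after XOR R5, 16: R5=(-5)^16=-21
after LOAD R5, [R1]: R5=M[108]=-8
after XOR R3, R5: R3=(-31)^(-8)=25
after ADD R1, 4: R1=108+4=112
after ADD R4, 3: R4=10+3=13
CMP R4, 13  (cmp 13,13)
JNZ body: not taken
halt.
Total executed instructions: 26.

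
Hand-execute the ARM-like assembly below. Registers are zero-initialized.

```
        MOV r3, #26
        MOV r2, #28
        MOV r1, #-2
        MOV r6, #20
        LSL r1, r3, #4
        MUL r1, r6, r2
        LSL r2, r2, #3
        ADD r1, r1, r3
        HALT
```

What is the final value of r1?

586

MOV r3, #26 → r3=26
MOV r2, #28 → r2=28
MOV r1, #-2 → r1=-2
MOV r6, #20 → r6=20
LSL r1, r3, #4 → r1=26<<4=416
MUL r1, r6, r2 → r1=20*28=560
LSL r2, r2, #3 → r2=28<<3=224
ADD r1, r1, r3 → r1=560+26=586
halt.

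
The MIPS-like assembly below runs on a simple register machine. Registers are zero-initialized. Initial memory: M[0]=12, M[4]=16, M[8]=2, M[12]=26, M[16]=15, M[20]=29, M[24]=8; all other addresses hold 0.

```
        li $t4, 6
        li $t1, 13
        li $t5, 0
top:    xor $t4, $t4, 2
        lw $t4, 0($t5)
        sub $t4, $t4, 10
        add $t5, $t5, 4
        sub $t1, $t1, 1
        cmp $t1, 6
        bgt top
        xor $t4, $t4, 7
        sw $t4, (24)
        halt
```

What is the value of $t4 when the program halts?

-7

$t4=6
$t1=13
$t5=0
$t4=6^2=4
$t4=M[0]=12
$t4=12-10=2
$t5=0+4=4
$t1=13-1=12
cmp $t1, 6  (cmp 12,6)
bgt top: taken
$t4=2^2=0
$t4=M[4]=16
$t4=16-10=6
$t5=4+4=8
$t1=12-1=11
cmp $t1, 6  (cmp 11,6)
bgt top: taken
$t4=6^2=4
$t4=M[8]=2
$t4=2-10=-8
$t5=8+4=12
$t1=11-1=10
cmp $t1, 6  (cmp 10,6)
bgt top: taken
$t4=(-8)^2=-6
$t4=M[12]=26
$t4=26-10=16
$t5=12+4=16
$t1=10-1=9
cmp $t1, 6  (cmp 9,6)
bgt top: taken
$t4=16^2=18
$t4=M[16]=15
$t4=15-10=5
$t5=16+4=20
$t1=9-1=8
cmp $t1, 6  (cmp 8,6)
bgt top: taken
$t4=5^2=7
$t4=M[20]=29
$t4=29-10=19
$t5=20+4=24
$t1=8-1=7
cmp $t1, 6  (cmp 7,6)
bgt top: taken
$t4=19^2=17
$t4=M[24]=8
$t4=8-10=-2
$t5=24+4=28
$t1=7-1=6
cmp $t1, 6  (cmp 6,6)
bgt top: not taken
$t4=(-2)^7=-7
sw $t4, (24) → M[24]=-7
halt.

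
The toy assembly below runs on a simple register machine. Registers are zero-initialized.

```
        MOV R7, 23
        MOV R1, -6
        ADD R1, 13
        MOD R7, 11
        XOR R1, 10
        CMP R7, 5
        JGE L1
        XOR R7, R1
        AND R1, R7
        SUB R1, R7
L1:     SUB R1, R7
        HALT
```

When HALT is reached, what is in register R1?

-12

after MOV R7, 23: R7=23
after MOV R1, -6: R1=-6
after ADD R1, 13: R1=(-6)+13=7
after MOD R7, 11: R7=23%11=1
after XOR R1, 10: R1=7^10=13
CMP R7, 5  (cmp 1,5)
JGE L1: not taken
after XOR R7, R1: R7=1^13=12
after AND R1, R7: R1=13&12=12
after SUB R1, R7: R1=12-12=0
after SUB R1, R7: R1=0-12=-12
halt.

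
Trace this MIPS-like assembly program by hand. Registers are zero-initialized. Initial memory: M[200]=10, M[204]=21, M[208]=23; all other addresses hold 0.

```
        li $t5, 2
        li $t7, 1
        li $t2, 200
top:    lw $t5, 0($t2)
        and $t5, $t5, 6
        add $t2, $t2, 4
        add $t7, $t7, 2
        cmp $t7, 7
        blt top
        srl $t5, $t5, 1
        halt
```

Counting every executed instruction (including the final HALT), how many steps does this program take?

after li $t5, 2: $t5=2
after li $t7, 1: $t7=1
after li $t2, 200: $t2=200
after lw $t5, 0($t2): $t5=M[200]=10
after and $t5, $t5, 6: $t5=10&6=2
after add $t2, $t2, 4: $t2=200+4=204
after add $t7, $t7, 2: $t7=1+2=3
cmp $t7, 7  (cmp 3,7)
blt top: taken
after lw $t5, 0($t2): $t5=M[204]=21
after and $t5, $t5, 6: $t5=21&6=4
after add $t2, $t2, 4: $t2=204+4=208
after add $t7, $t7, 2: $t7=3+2=5
cmp $t7, 7  (cmp 5,7)
blt top: taken
after lw $t5, 0($t2): $t5=M[208]=23
after and $t5, $t5, 6: $t5=23&6=6
after add $t2, $t2, 4: $t2=208+4=212
after add $t7, $t7, 2: $t7=5+2=7
cmp $t7, 7  (cmp 7,7)
blt top: not taken
after srl $t5, $t5, 1: $t5=6>>1=3
halt.
Total executed instructions: 23.

23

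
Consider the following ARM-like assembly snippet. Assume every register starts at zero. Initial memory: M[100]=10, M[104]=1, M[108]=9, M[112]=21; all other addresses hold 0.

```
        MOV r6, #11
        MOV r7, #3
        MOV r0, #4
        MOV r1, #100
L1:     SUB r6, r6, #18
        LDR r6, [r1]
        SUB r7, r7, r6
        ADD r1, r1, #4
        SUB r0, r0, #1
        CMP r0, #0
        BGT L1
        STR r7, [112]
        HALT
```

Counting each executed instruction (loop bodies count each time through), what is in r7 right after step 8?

MOV r6, #11 → r6=11
MOV r7, #3 → r7=3
MOV r0, #4 → r0=4
MOV r1, #100 → r1=100
SUB r6, r6, #18 → r6=11-18=-7
LDR r6, [r1] → r6=M[100]=10
SUB r7, r7, r6 → r7=3-10=-7
ADD r1, r1, #4 → r1=100+4=104
After step 8: r7 = -7.

-7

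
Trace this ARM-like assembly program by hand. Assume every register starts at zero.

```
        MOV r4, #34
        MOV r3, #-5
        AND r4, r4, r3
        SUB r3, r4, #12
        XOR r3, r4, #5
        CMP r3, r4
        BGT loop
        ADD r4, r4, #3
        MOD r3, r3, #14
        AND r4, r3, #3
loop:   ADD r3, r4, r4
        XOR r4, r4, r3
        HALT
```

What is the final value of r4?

102

MOV r4, #34 → r4=34
MOV r3, #-5 → r3=-5
AND r4, r4, r3 → r4=34&(-5)=34
SUB r3, r4, #12 → r3=34-12=22
XOR r3, r4, #5 → r3=34^5=39
CMP r3, r4  (cmp 39,34)
BGT loop: taken
ADD r3, r4, r4 → r3=34+34=68
XOR r4, r4, r3 → r4=34^68=102
halt.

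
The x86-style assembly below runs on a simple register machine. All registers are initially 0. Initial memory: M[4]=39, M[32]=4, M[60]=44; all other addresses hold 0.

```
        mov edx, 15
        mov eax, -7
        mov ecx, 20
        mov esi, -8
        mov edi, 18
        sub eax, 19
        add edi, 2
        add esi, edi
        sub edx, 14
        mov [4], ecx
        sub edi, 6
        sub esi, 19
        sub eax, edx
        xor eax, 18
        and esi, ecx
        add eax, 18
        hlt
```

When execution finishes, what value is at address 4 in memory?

20

mov edx, 15 → edx=15
mov eax, -7 → eax=-7
mov ecx, 20 → ecx=20
mov esi, -8 → esi=-8
mov edi, 18 → edi=18
sub eax, 19 → eax=(-7)-19=-26
add edi, 2 → edi=18+2=20
add esi, edi → esi=(-8)+20=12
sub edx, 14 → edx=15-14=1
mov [4], ecx → M[4]=20
sub edi, 6 → edi=20-6=14
sub esi, 19 → esi=12-19=-7
sub eax, edx → eax=(-26)-1=-27
xor eax, 18 → eax=(-27)^18=-9
and esi, ecx → esi=(-7)&20=16
add eax, 18 → eax=(-9)+18=9
halt.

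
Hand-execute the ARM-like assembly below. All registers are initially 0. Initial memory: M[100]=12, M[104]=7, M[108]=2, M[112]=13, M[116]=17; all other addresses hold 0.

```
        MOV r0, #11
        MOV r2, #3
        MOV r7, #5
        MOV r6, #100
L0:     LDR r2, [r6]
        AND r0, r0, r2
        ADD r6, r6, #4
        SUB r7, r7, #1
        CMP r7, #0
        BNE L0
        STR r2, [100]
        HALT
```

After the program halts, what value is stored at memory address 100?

17

MOV r0, #11 → r0=11
MOV r2, #3 → r2=3
MOV r7, #5 → r7=5
MOV r6, #100 → r6=100
LDR r2, [r6] → r2=M[100]=12
AND r0, r0, r2 → r0=11&12=8
ADD r6, r6, #4 → r6=100+4=104
SUB r7, r7, #1 → r7=5-1=4
CMP r7, #0  (cmp 4,0)
BNE L0: taken
LDR r2, [r6] → r2=M[104]=7
AND r0, r0, r2 → r0=8&7=0
ADD r6, r6, #4 → r6=104+4=108
SUB r7, r7, #1 → r7=4-1=3
CMP r7, #0  (cmp 3,0)
BNE L0: taken
LDR r2, [r6] → r2=M[108]=2
AND r0, r0, r2 → r0=0&2=0
ADD r6, r6, #4 → r6=108+4=112
SUB r7, r7, #1 → r7=3-1=2
CMP r7, #0  (cmp 2,0)
BNE L0: taken
LDR r2, [r6] → r2=M[112]=13
AND r0, r0, r2 → r0=0&13=0
ADD r6, r6, #4 → r6=112+4=116
SUB r7, r7, #1 → r7=2-1=1
CMP r7, #0  (cmp 1,0)
BNE L0: taken
LDR r2, [r6] → r2=M[116]=17
AND r0, r0, r2 → r0=0&17=0
ADD r6, r6, #4 → r6=116+4=120
SUB r7, r7, #1 → r7=1-1=0
CMP r7, #0  (cmp 0,0)
BNE L0: not taken
STR r2, [100] → M[100]=17
halt.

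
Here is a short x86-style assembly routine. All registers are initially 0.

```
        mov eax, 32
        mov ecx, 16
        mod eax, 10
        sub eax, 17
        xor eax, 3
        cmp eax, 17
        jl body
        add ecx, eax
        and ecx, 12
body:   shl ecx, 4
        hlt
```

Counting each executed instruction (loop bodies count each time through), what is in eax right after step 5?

-14

eax=32
ecx=16
eax=32%10=2
eax=2-17=-15
eax=(-15)^3=-14
After step 5: eax = -14.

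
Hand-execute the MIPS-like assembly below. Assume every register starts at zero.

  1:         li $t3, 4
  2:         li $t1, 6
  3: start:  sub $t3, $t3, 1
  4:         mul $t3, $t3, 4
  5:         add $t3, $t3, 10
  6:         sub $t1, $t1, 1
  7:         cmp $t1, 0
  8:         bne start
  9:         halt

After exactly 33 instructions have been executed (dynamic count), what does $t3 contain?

li $t3, 4 → $t3=4
li $t1, 6 → $t1=6
sub $t3, $t3, 1 → $t3=4-1=3
mul $t3, $t3, 4 → $t3=3*4=12
add $t3, $t3, 10 → $t3=12+10=22
sub $t1, $t1, 1 → $t1=6-1=5
cmp $t1, 0  (cmp 5,0)
bne start: taken
sub $t3, $t3, 1 → $t3=22-1=21
mul $t3, $t3, 4 → $t3=21*4=84
add $t3, $t3, 10 → $t3=84+10=94
sub $t1, $t1, 1 → $t1=5-1=4
cmp $t1, 0  (cmp 4,0)
bne start: taken
sub $t3, $t3, 1 → $t3=94-1=93
mul $t3, $t3, 4 → $t3=93*4=372
add $t3, $t3, 10 → $t3=372+10=382
sub $t1, $t1, 1 → $t1=4-1=3
cmp $t1, 0  (cmp 3,0)
bne start: taken
sub $t3, $t3, 1 → $t3=382-1=381
mul $t3, $t3, 4 → $t3=381*4=1524
add $t3, $t3, 10 → $t3=1524+10=1534
sub $t1, $t1, 1 → $t1=3-1=2
cmp $t1, 0  (cmp 2,0)
bne start: taken
sub $t3, $t3, 1 → $t3=1534-1=1533
mul $t3, $t3, 4 → $t3=1533*4=6132
add $t3, $t3, 10 → $t3=6132+10=6142
sub $t1, $t1, 1 → $t1=2-1=1
cmp $t1, 0  (cmp 1,0)
bne start: taken
sub $t3, $t3, 1 → $t3=6142-1=6141
After step 33: $t3 = 6141.

6141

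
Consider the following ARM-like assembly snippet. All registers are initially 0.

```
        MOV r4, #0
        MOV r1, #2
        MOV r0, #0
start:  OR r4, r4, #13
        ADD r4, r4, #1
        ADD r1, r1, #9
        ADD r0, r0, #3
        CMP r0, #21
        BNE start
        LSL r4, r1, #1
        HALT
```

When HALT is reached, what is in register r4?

MOV r4, #0 → r4=0
MOV r1, #2 → r1=2
MOV r0, #0 → r0=0
OR r4, r4, #13 → r4=0|13=13
ADD r4, r4, #1 → r4=13+1=14
ADD r1, r1, #9 → r1=2+9=11
ADD r0, r0, #3 → r0=0+3=3
CMP r0, #21  (cmp 3,21)
BNE start: taken
OR r4, r4, #13 → r4=14|13=15
ADD r4, r4, #1 → r4=15+1=16
ADD r1, r1, #9 → r1=11+9=20
ADD r0, r0, #3 → r0=3+3=6
CMP r0, #21  (cmp 6,21)
BNE start: taken
OR r4, r4, #13 → r4=16|13=29
ADD r4, r4, #1 → r4=29+1=30
ADD r1, r1, #9 → r1=20+9=29
ADD r0, r0, #3 → r0=6+3=9
CMP r0, #21  (cmp 9,21)
BNE start: taken
OR r4, r4, #13 → r4=30|13=31
ADD r4, r4, #1 → r4=31+1=32
ADD r1, r1, #9 → r1=29+9=38
ADD r0, r0, #3 → r0=9+3=12
CMP r0, #21  (cmp 12,21)
BNE start: taken
OR r4, r4, #13 → r4=32|13=45
ADD r4, r4, #1 → r4=45+1=46
ADD r1, r1, #9 → r1=38+9=47
ADD r0, r0, #3 → r0=12+3=15
CMP r0, #21  (cmp 15,21)
BNE start: taken
OR r4, r4, #13 → r4=46|13=47
ADD r4, r4, #1 → r4=47+1=48
ADD r1, r1, #9 → r1=47+9=56
ADD r0, r0, #3 → r0=15+3=18
CMP r0, #21  (cmp 18,21)
BNE start: taken
OR r4, r4, #13 → r4=48|13=61
ADD r4, r4, #1 → r4=61+1=62
ADD r1, r1, #9 → r1=56+9=65
ADD r0, r0, #3 → r0=18+3=21
CMP r0, #21  (cmp 21,21)
BNE start: not taken
LSL r4, r1, #1 → r4=65<<1=130
halt.

130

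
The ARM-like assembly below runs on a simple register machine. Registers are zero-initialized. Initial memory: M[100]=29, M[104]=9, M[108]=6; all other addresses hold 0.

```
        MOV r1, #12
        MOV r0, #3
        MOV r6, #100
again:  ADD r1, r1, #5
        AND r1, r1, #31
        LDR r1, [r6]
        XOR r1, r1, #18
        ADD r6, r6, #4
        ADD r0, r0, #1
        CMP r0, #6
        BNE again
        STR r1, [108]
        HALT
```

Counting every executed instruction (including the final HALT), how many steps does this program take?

29

after MOV r1, #12: r1=12
after MOV r0, #3: r0=3
after MOV r6, #100: r6=100
after ADD r1, r1, #5: r1=12+5=17
after AND r1, r1, #31: r1=17&31=17
after LDR r1, [r6]: r1=M[100]=29
after XOR r1, r1, #18: r1=29^18=15
after ADD r6, r6, #4: r6=100+4=104
after ADD r0, r0, #1: r0=3+1=4
CMP r0, #6  (cmp 4,6)
BNE again: taken
after ADD r1, r1, #5: r1=15+5=20
after AND r1, r1, #31: r1=20&31=20
after LDR r1, [r6]: r1=M[104]=9
after XOR r1, r1, #18: r1=9^18=27
after ADD r6, r6, #4: r6=104+4=108
after ADD r0, r0, #1: r0=4+1=5
CMP r0, #6  (cmp 5,6)
BNE again: taken
after ADD r1, r1, #5: r1=27+5=32
after AND r1, r1, #31: r1=32&31=0
after LDR r1, [r6]: r1=M[108]=6
after XOR r1, r1, #18: r1=6^18=20
after ADD r6, r6, #4: r6=108+4=112
after ADD r0, r0, #1: r0=5+1=6
CMP r0, #6  (cmp 6,6)
BNE again: not taken
STR r1, [108] → M[108]=20
halt.
Total executed instructions: 29.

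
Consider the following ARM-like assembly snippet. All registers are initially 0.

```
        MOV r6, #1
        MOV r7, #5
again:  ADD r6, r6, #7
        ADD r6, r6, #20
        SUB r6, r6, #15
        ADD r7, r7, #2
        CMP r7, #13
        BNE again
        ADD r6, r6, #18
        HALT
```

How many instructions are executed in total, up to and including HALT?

MOV r6, #1 → r6=1
MOV r7, #5 → r7=5
ADD r6, r6, #7 → r6=1+7=8
ADD r6, r6, #20 → r6=8+20=28
SUB r6, r6, #15 → r6=28-15=13
ADD r7, r7, #2 → r7=5+2=7
CMP r7, #13  (cmp 7,13)
BNE again: taken
ADD r6, r6, #7 → r6=13+7=20
ADD r6, r6, #20 → r6=20+20=40
SUB r6, r6, #15 → r6=40-15=25
ADD r7, r7, #2 → r7=7+2=9
CMP r7, #13  (cmp 9,13)
BNE again: taken
ADD r6, r6, #7 → r6=25+7=32
ADD r6, r6, #20 → r6=32+20=52
SUB r6, r6, #15 → r6=52-15=37
ADD r7, r7, #2 → r7=9+2=11
CMP r7, #13  (cmp 11,13)
BNE again: taken
ADD r6, r6, #7 → r6=37+7=44
ADD r6, r6, #20 → r6=44+20=64
SUB r6, r6, #15 → r6=64-15=49
ADD r7, r7, #2 → r7=11+2=13
CMP r7, #13  (cmp 13,13)
BNE again: not taken
ADD r6, r6, #18 → r6=49+18=67
halt.
Total executed instructions: 28.

28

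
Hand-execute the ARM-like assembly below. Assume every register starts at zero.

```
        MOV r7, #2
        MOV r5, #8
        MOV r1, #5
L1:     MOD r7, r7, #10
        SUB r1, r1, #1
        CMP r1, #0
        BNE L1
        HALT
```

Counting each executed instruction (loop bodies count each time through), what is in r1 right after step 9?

after MOV r7, #2: r7=2
after MOV r5, #8: r5=8
after MOV r1, #5: r1=5
after MOD r7, r7, #10: r7=2%10=2
after SUB r1, r1, #1: r1=5-1=4
CMP r1, #0  (cmp 4,0)
BNE L1: taken
after MOD r7, r7, #10: r7=2%10=2
after SUB r1, r1, #1: r1=4-1=3
After step 9: r1 = 3.

3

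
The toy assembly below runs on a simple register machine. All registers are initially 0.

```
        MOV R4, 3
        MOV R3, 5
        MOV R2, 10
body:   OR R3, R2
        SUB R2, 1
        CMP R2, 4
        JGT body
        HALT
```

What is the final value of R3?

15

R4=3
R3=5
R2=10
R3=5|10=15
R2=10-1=9
CMP R2, 4  (cmp 9,4)
JGT body: taken
R3=15|9=15
R2=9-1=8
CMP R2, 4  (cmp 8,4)
JGT body: taken
R3=15|8=15
R2=8-1=7
CMP R2, 4  (cmp 7,4)
JGT body: taken
R3=15|7=15
R2=7-1=6
CMP R2, 4  (cmp 6,4)
JGT body: taken
R3=15|6=15
R2=6-1=5
CMP R2, 4  (cmp 5,4)
JGT body: taken
R3=15|5=15
R2=5-1=4
CMP R2, 4  (cmp 4,4)
JGT body: not taken
halt.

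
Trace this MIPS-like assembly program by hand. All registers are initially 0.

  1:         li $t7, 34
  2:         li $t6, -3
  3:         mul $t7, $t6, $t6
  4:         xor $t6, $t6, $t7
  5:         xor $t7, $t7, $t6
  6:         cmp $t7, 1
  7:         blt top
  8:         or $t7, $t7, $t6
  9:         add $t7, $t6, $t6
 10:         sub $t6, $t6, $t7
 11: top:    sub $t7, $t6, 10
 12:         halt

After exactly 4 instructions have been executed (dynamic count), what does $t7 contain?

after li $t7, 34: $t7=34
after li $t6, -3: $t6=-3
after mul $t7, $t6, $t6: $t7=(-3)*(-3)=9
after xor $t6, $t6, $t7: $t6=(-3)^9=-12
After step 4: $t7 = 9.

9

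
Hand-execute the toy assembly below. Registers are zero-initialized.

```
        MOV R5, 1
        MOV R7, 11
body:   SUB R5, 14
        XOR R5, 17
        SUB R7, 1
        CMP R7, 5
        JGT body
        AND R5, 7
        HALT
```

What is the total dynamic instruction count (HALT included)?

MOV R5, 1 → R5=1
MOV R7, 11 → R7=11
SUB R5, 14 → R5=1-14=-13
XOR R5, 17 → R5=(-13)^17=-30
SUB R7, 1 → R7=11-1=10
CMP R7, 5  (cmp 10,5)
JGT body: taken
SUB R5, 14 → R5=(-30)-14=-44
XOR R5, 17 → R5=(-44)^17=-59
SUB R7, 1 → R7=10-1=9
CMP R7, 5  (cmp 9,5)
JGT body: taken
SUB R5, 14 → R5=(-59)-14=-73
XOR R5, 17 → R5=(-73)^17=-90
SUB R7, 1 → R7=9-1=8
CMP R7, 5  (cmp 8,5)
JGT body: taken
SUB R5, 14 → R5=(-90)-14=-104
XOR R5, 17 → R5=(-104)^17=-119
SUB R7, 1 → R7=8-1=7
CMP R7, 5  (cmp 7,5)
JGT body: taken
SUB R5, 14 → R5=(-119)-14=-133
XOR R5, 17 → R5=(-133)^17=-150
SUB R7, 1 → R7=7-1=6
CMP R7, 5  (cmp 6,5)
JGT body: taken
SUB R5, 14 → R5=(-150)-14=-164
XOR R5, 17 → R5=(-164)^17=-179
SUB R7, 1 → R7=6-1=5
CMP R7, 5  (cmp 5,5)
JGT body: not taken
AND R5, 7 → R5=(-179)&7=5
halt.
Total executed instructions: 34.

34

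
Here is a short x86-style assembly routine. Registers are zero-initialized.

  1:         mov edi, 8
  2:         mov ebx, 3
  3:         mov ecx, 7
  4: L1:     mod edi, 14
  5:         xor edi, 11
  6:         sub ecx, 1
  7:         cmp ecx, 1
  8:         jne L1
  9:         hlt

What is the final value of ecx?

after mov edi, 8: edi=8
after mov ebx, 3: ebx=3
after mov ecx, 7: ecx=7
after mod edi, 14: edi=8%14=8
after xor edi, 11: edi=8^11=3
after sub ecx, 1: ecx=7-1=6
cmp ecx, 1  (cmp 6,1)
jne L1: taken
after mod edi, 14: edi=3%14=3
after xor edi, 11: edi=3^11=8
after sub ecx, 1: ecx=6-1=5
cmp ecx, 1  (cmp 5,1)
jne L1: taken
after mod edi, 14: edi=8%14=8
after xor edi, 11: edi=8^11=3
after sub ecx, 1: ecx=5-1=4
cmp ecx, 1  (cmp 4,1)
jne L1: taken
after mod edi, 14: edi=3%14=3
after xor edi, 11: edi=3^11=8
after sub ecx, 1: ecx=4-1=3
cmp ecx, 1  (cmp 3,1)
jne L1: taken
after mod edi, 14: edi=8%14=8
after xor edi, 11: edi=8^11=3
after sub ecx, 1: ecx=3-1=2
cmp ecx, 1  (cmp 2,1)
jne L1: taken
after mod edi, 14: edi=3%14=3
after xor edi, 11: edi=3^11=8
after sub ecx, 1: ecx=2-1=1
cmp ecx, 1  (cmp 1,1)
jne L1: not taken
halt.

1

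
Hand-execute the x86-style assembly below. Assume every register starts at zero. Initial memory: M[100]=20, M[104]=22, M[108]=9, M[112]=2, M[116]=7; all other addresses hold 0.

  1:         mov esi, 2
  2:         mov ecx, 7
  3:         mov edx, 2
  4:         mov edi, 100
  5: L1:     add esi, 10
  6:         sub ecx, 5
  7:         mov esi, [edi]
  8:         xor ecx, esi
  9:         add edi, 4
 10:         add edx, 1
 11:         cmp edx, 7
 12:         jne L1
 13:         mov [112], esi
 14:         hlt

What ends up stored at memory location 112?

esi=2
ecx=7
edx=2
edi=100
esi=2+10=12
ecx=7-5=2
esi=M[100]=20
ecx=2^20=22
edi=100+4=104
edx=2+1=3
cmp edx, 7  (cmp 3,7)
jne L1: taken
esi=20+10=30
ecx=22-5=17
esi=M[104]=22
ecx=17^22=7
edi=104+4=108
edx=3+1=4
cmp edx, 7  (cmp 4,7)
jne L1: taken
esi=22+10=32
ecx=7-5=2
esi=M[108]=9
ecx=2^9=11
edi=108+4=112
edx=4+1=5
cmp edx, 7  (cmp 5,7)
jne L1: taken
esi=9+10=19
ecx=11-5=6
esi=M[112]=2
ecx=6^2=4
edi=112+4=116
edx=5+1=6
cmp edx, 7  (cmp 6,7)
jne L1: taken
esi=2+10=12
ecx=4-5=-1
esi=M[116]=7
ecx=(-1)^7=-8
edi=116+4=120
edx=6+1=7
cmp edx, 7  (cmp 7,7)
jne L1: not taken
mov [112], esi → M[112]=7
halt.

7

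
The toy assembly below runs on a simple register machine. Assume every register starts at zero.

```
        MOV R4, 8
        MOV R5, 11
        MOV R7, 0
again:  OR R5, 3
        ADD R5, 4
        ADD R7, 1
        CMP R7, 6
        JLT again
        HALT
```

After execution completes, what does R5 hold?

MOV R4, 8 → R4=8
MOV R5, 11 → R5=11
MOV R7, 0 → R7=0
OR R5, 3 → R5=11|3=11
ADD R5, 4 → R5=11+4=15
ADD R7, 1 → R7=0+1=1
CMP R7, 6  (cmp 1,6)
JLT again: taken
OR R5, 3 → R5=15|3=15
ADD R5, 4 → R5=15+4=19
ADD R7, 1 → R7=1+1=2
CMP R7, 6  (cmp 2,6)
JLT again: taken
OR R5, 3 → R5=19|3=19
ADD R5, 4 → R5=19+4=23
ADD R7, 1 → R7=2+1=3
CMP R7, 6  (cmp 3,6)
JLT again: taken
OR R5, 3 → R5=23|3=23
ADD R5, 4 → R5=23+4=27
ADD R7, 1 → R7=3+1=4
CMP R7, 6  (cmp 4,6)
JLT again: taken
OR R5, 3 → R5=27|3=27
ADD R5, 4 → R5=27+4=31
ADD R7, 1 → R7=4+1=5
CMP R7, 6  (cmp 5,6)
JLT again: taken
OR R5, 3 → R5=31|3=31
ADD R5, 4 → R5=31+4=35
ADD R7, 1 → R7=5+1=6
CMP R7, 6  (cmp 6,6)
JLT again: not taken
halt.

35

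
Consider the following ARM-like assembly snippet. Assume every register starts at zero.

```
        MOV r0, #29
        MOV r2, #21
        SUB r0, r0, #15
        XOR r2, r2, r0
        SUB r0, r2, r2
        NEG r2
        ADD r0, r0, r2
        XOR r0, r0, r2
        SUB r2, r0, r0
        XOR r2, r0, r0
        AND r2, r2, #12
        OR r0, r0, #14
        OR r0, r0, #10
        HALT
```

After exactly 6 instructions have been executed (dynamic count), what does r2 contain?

after MOV r0, #29: r0=29
after MOV r2, #21: r2=21
after SUB r0, r0, #15: r0=29-15=14
after XOR r2, r2, r0: r2=21^14=27
after SUB r0, r2, r2: r0=27-27=0
after NEG r2: r2=-(27)=-27
After step 6: r2 = -27.

-27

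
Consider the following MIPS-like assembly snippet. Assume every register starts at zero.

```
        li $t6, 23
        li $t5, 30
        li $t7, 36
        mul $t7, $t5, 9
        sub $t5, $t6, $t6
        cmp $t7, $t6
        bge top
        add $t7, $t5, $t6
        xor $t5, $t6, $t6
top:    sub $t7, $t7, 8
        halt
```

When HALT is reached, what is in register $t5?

li $t6, 23 → $t6=23
li $t5, 30 → $t5=30
li $t7, 36 → $t7=36
mul $t7, $t5, 9 → $t7=30*9=270
sub $t5, $t6, $t6 → $t5=23-23=0
cmp $t7, $t6  (cmp 270,23)
bge top: taken
sub $t7, $t7, 8 → $t7=270-8=262
halt.

0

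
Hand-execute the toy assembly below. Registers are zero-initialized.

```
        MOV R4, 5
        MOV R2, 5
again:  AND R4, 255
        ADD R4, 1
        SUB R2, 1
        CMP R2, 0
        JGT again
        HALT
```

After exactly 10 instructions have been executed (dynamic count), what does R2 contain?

R4=5
R2=5
R4=5&255=5
R4=5+1=6
R2=5-1=4
CMP R2, 0  (cmp 4,0)
JGT again: taken
R4=6&255=6
R4=6+1=7
R2=4-1=3
After step 10: R2 = 3.

3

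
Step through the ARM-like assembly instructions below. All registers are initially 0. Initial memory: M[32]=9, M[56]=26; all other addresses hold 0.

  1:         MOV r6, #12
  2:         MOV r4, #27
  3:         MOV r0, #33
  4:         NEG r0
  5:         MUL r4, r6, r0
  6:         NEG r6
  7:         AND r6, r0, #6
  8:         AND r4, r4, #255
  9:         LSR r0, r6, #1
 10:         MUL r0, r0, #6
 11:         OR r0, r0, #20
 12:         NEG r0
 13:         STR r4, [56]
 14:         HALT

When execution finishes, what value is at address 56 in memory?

after MOV r6, #12: r6=12
after MOV r4, #27: r4=27
after MOV r0, #33: r0=33
after NEG r0: r0=-(33)=-33
after MUL r4, r6, r0: r4=12*(-33)=-396
after NEG r6: r6=-(12)=-12
after AND r6, r0, #6: r6=(-33)&6=6
after AND r4, r4, #255: r4=(-396)&255=116
after LSR r0, r6, #1: r0=6>>1=3
after MUL r0, r0, #6: r0=3*6=18
after OR r0, r0, #20: r0=18|20=22
after NEG r0: r0=-(22)=-22
STR r4, [56] → M[56]=116
halt.

116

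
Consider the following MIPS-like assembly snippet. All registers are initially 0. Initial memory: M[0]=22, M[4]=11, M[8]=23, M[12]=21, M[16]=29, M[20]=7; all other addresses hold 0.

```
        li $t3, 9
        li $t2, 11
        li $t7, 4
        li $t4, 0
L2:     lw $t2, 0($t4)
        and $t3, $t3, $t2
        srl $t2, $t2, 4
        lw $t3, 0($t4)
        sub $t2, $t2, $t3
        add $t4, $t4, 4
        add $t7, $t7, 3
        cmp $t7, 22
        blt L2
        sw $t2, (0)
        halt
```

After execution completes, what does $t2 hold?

-7

after li $t3, 9: $t3=9
after li $t2, 11: $t2=11
after li $t7, 4: $t7=4
after li $t4, 0: $t4=0
after lw $t2, 0($t4): $t2=M[0]=22
after and $t3, $t3, $t2: $t3=9&22=0
after srl $t2, $t2, 4: $t2=22>>4=1
after lw $t3, 0($t4): $t3=M[0]=22
after sub $t2, $t2, $t3: $t2=1-22=-21
after add $t4, $t4, 4: $t4=0+4=4
after add $t7, $t7, 3: $t7=4+3=7
cmp $t7, 22  (cmp 7,22)
blt L2: taken
after lw $t2, 0($t4): $t2=M[4]=11
after and $t3, $t3, $t2: $t3=22&11=2
after srl $t2, $t2, 4: $t2=11>>4=0
after lw $t3, 0($t4): $t3=M[4]=11
after sub $t2, $t2, $t3: $t2=0-11=-11
after add $t4, $t4, 4: $t4=4+4=8
after add $t7, $t7, 3: $t7=7+3=10
cmp $t7, 22  (cmp 10,22)
blt L2: taken
after lw $t2, 0($t4): $t2=M[8]=23
after and $t3, $t3, $t2: $t3=11&23=3
after srl $t2, $t2, 4: $t2=23>>4=1
after lw $t3, 0($t4): $t3=M[8]=23
after sub $t2, $t2, $t3: $t2=1-23=-22
after add $t4, $t4, 4: $t4=8+4=12
after add $t7, $t7, 3: $t7=10+3=13
cmp $t7, 22  (cmp 13,22)
blt L2: taken
after lw $t2, 0($t4): $t2=M[12]=21
after and $t3, $t3, $t2: $t3=23&21=21
after srl $t2, $t2, 4: $t2=21>>4=1
after lw $t3, 0($t4): $t3=M[12]=21
after sub $t2, $t2, $t3: $t2=1-21=-20
after add $t4, $t4, 4: $t4=12+4=16
after add $t7, $t7, 3: $t7=13+3=16
cmp $t7, 22  (cmp 16,22)
blt L2: taken
after lw $t2, 0($t4): $t2=M[16]=29
after and $t3, $t3, $t2: $t3=21&29=21
after srl $t2, $t2, 4: $t2=29>>4=1
after lw $t3, 0($t4): $t3=M[16]=29
after sub $t2, $t2, $t3: $t2=1-29=-28
after add $t4, $t4, 4: $t4=16+4=20
after add $t7, $t7, 3: $t7=16+3=19
cmp $t7, 22  (cmp 19,22)
blt L2: taken
after lw $t2, 0($t4): $t2=M[20]=7
after and $t3, $t3, $t2: $t3=29&7=5
after srl $t2, $t2, 4: $t2=7>>4=0
after lw $t3, 0($t4): $t3=M[20]=7
after sub $t2, $t2, $t3: $t2=0-7=-7
after add $t4, $t4, 4: $t4=20+4=24
after add $t7, $t7, 3: $t7=19+3=22
cmp $t7, 22  (cmp 22,22)
blt L2: not taken
sw $t2, (0) → M[0]=-7
halt.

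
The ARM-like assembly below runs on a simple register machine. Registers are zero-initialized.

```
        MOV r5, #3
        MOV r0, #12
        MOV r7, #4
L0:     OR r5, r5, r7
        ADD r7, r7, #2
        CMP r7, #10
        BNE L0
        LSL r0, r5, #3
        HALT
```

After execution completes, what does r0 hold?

120

MOV r5, #3 → r5=3
MOV r0, #12 → r0=12
MOV r7, #4 → r7=4
OR r5, r5, r7 → r5=3|4=7
ADD r7, r7, #2 → r7=4+2=6
CMP r7, #10  (cmp 6,10)
BNE L0: taken
OR r5, r5, r7 → r5=7|6=7
ADD r7, r7, #2 → r7=6+2=8
CMP r7, #10  (cmp 8,10)
BNE L0: taken
OR r5, r5, r7 → r5=7|8=15
ADD r7, r7, #2 → r7=8+2=10
CMP r7, #10  (cmp 10,10)
BNE L0: not taken
LSL r0, r5, #3 → r0=15<<3=120
halt.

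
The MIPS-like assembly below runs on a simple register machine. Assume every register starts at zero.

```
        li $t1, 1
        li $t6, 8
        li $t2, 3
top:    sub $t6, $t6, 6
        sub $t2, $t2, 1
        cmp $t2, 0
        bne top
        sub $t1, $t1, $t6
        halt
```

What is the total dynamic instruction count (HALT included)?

17

$t1=1
$t6=8
$t2=3
$t6=8-6=2
$t2=3-1=2
cmp $t2, 0  (cmp 2,0)
bne top: taken
$t6=2-6=-4
$t2=2-1=1
cmp $t2, 0  (cmp 1,0)
bne top: taken
$t6=(-4)-6=-10
$t2=1-1=0
cmp $t2, 0  (cmp 0,0)
bne top: not taken
$t1=1-(-10)=11
halt.
Total executed instructions: 17.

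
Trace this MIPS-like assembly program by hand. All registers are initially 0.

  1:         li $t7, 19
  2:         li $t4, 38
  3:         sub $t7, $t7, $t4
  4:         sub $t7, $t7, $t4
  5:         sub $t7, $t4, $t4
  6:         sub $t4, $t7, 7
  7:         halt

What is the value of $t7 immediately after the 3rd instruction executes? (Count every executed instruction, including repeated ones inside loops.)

$t7=19
$t4=38
$t7=19-38=-19
After step 3: $t7 = -19.

-19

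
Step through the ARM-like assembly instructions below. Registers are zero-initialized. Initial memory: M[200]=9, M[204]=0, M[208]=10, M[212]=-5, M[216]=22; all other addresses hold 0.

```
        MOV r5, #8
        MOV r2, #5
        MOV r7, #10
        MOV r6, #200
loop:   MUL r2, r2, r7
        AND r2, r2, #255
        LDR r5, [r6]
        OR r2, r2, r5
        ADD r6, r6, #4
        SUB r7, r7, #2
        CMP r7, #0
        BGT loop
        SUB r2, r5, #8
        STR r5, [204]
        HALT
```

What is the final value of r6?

after MOV r5, #8: r5=8
after MOV r2, #5: r2=5
after MOV r7, #10: r7=10
after MOV r6, #200: r6=200
after MUL r2, r2, r7: r2=5*10=50
after AND r2, r2, #255: r2=50&255=50
after LDR r5, [r6]: r5=M[200]=9
after OR r2, r2, r5: r2=50|9=59
after ADD r6, r6, #4: r6=200+4=204
after SUB r7, r7, #2: r7=10-2=8
CMP r7, #0  (cmp 8,0)
BGT loop: taken
after MUL r2, r2, r7: r2=59*8=472
after AND r2, r2, #255: r2=472&255=216
after LDR r5, [r6]: r5=M[204]=0
after OR r2, r2, r5: r2=216|0=216
after ADD r6, r6, #4: r6=204+4=208
after SUB r7, r7, #2: r7=8-2=6
CMP r7, #0  (cmp 6,0)
BGT loop: taken
after MUL r2, r2, r7: r2=216*6=1296
after AND r2, r2, #255: r2=1296&255=16
after LDR r5, [r6]: r5=M[208]=10
after OR r2, r2, r5: r2=16|10=26
after ADD r6, r6, #4: r6=208+4=212
after SUB r7, r7, #2: r7=6-2=4
CMP r7, #0  (cmp 4,0)
BGT loop: taken
after MUL r2, r2, r7: r2=26*4=104
after AND r2, r2, #255: r2=104&255=104
after LDR r5, [r6]: r5=M[212]=-5
after OR r2, r2, r5: r2=104|(-5)=-5
after ADD r6, r6, #4: r6=212+4=216
after SUB r7, r7, #2: r7=4-2=2
CMP r7, #0  (cmp 2,0)
BGT loop: taken
after MUL r2, r2, r7: r2=(-5)*2=-10
after AND r2, r2, #255: r2=(-10)&255=246
after LDR r5, [r6]: r5=M[216]=22
after OR r2, r2, r5: r2=246|22=246
after ADD r6, r6, #4: r6=216+4=220
after SUB r7, r7, #2: r7=2-2=0
CMP r7, #0  (cmp 0,0)
BGT loop: not taken
after SUB r2, r5, #8: r2=22-8=14
STR r5, [204] → M[204]=22
halt.

220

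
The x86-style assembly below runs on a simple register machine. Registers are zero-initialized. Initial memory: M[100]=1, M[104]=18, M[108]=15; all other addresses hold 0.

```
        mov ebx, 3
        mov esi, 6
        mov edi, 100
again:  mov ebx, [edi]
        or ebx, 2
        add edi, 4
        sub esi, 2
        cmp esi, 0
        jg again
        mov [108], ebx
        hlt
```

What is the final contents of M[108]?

ebx=3
esi=6
edi=100
ebx=M[100]=1
ebx=1|2=3
edi=100+4=104
esi=6-2=4
cmp esi, 0  (cmp 4,0)
jg again: taken
ebx=M[104]=18
ebx=18|2=18
edi=104+4=108
esi=4-2=2
cmp esi, 0  (cmp 2,0)
jg again: taken
ebx=M[108]=15
ebx=15|2=15
edi=108+4=112
esi=2-2=0
cmp esi, 0  (cmp 0,0)
jg again: not taken
mov [108], ebx → M[108]=15
halt.

15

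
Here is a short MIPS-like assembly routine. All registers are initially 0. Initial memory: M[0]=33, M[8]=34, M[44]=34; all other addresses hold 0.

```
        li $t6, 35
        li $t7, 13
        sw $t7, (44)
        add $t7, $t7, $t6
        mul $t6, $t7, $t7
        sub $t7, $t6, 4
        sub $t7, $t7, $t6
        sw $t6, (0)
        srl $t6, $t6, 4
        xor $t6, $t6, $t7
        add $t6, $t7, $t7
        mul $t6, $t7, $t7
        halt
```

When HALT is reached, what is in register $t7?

-4

li $t6, 35 → $t6=35
li $t7, 13 → $t7=13
sw $t7, (44) → M[44]=13
add $t7, $t7, $t6 → $t7=13+35=48
mul $t6, $t7, $t7 → $t6=48*48=2304
sub $t7, $t6, 4 → $t7=2304-4=2300
sub $t7, $t7, $t6 → $t7=2300-2304=-4
sw $t6, (0) → M[0]=2304
srl $t6, $t6, 4 → $t6=2304>>4=144
xor $t6, $t6, $t7 → $t6=144^(-4)=-148
add $t6, $t7, $t7 → $t6=(-4)+(-4)=-8
mul $t6, $t7, $t7 → $t6=(-4)*(-4)=16
halt.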